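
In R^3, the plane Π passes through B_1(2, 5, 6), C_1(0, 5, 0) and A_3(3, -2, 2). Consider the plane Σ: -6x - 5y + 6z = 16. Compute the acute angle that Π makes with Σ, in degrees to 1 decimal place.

B_1C_1 = (-2, 0, -6), B_1A_3 = (1, -7, -4); a normal to Π is B_1C_1 × B_1A_3 = (-42, -14, 14).
Using B_1: Π has equation -42x - 14y + 14z = -70.
cos θ = |n₁·n₂| / (|n₁||n₂|) = |406| / (√2156 · √97).
θ = arccos(0.88780) ≈ 27.4°.

27.4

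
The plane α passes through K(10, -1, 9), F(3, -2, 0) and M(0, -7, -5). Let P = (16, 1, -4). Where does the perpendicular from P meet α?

KF = (-7, -1, -9), KM = (-10, -6, -14); a normal to α is KF × KM = (-40, -8, 32).
Using K: α has equation -40x - 8y + 32z = -104.
Foot = P − λn with λ = (n·P − d)/|n|² = (-776 − (-104))/2688 = -1/4.
Foot = (16, 1, -4) − (-1/4)·(-40, -8, 32) = (6, -1, 4).

(6, -1, 4)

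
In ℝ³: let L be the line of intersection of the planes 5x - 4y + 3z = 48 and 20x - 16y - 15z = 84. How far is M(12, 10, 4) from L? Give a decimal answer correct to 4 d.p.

Direction of L: (5, -4, 3) × (20, -16, -15) = (108, 135, 0).
A point on L: solving the two plane equations with x = 4 gives (4, -4, 4).
Taking (4, -4, 4) on L with direction v = (108, 135, 0): w = M − (4, -4, 4) = (8, 14, 0), and w × v = (0, 0, -432).
Distance = |w × v| / |v| = √186624 / √29889 ≈ 2.4988.

2.4988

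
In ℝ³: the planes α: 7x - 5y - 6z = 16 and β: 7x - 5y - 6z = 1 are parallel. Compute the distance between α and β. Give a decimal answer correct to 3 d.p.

1.430

Same normal n = (7, -5, -6) with |n| = √110; distance = |16 − 1| / |n| = 15/√110 ≈ 1.430.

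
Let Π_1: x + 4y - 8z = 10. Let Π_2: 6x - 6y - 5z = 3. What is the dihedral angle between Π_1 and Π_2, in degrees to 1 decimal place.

75.6

cos θ = |n₁·n₂| / (|n₁||n₂|) = |22| / (√81 · √97).
θ = arccos(0.24820) ≈ 75.6°.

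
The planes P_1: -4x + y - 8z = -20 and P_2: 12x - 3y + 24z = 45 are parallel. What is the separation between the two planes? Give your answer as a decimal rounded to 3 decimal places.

Rescale P_2 by 1/(-3): -4x + y - 8z = -15. Then distance = |-20 − (-15)| / √81 ≈ 0.556.

0.556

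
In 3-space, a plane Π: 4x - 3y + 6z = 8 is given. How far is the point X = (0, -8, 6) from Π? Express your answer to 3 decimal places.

6.658

n·X − d = (4)·(0) + (-3)·(-8) + (6)·(6) − 8 = 52; |n| = √61.
Distance = |52| / √61 = 52/√61 ≈ 6.658.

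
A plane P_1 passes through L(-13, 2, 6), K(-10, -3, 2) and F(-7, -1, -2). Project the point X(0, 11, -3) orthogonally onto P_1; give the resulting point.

LK = (3, -5, -4), LF = (6, -3, -8); a normal to P_1 is LK × LF = (28, 0, 21).
Using L: P_1 has equation 28x + 21z = -238.
Foot = X − λn with λ = (n·X − d)/|n|² = (-63 − (-238))/1225 = 1/7.
Foot = (0, 11, -3) − (1/7)·(28, 0, 21) = (-4, 11, -6).

(-4, 11, -6)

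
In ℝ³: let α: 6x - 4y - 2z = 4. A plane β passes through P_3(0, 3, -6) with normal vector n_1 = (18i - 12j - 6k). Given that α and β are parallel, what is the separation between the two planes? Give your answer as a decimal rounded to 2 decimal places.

β: n_1·r = n_1·P_3 gives 18x - 12y - 6z = 0.
Rescale β by 1/3: 6x - 4y - 2z = 0. Then distance = |4 − 0| / √56 ≈ 0.53.

0.53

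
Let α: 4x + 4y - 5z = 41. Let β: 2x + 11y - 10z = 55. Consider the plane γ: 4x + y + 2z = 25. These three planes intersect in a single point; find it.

Solving the 3×3 linear system 4x + 4y - 5z = 41, 2x + 11y - 10z = 55, 4x + y + 2z = 25 (e.g. by elimination or Cramer's rule, determinant = 162) gives (6, 3, -1).

(6, 3, -1)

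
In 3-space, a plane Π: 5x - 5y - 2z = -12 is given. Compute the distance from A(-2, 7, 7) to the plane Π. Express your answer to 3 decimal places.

n·A − d = (5)·(-2) + (-5)·(7) + (-2)·(7) − (-12) = -47; |n| = √54.
Distance = |-47| / √54 = 47/√54 ≈ 6.396.

6.396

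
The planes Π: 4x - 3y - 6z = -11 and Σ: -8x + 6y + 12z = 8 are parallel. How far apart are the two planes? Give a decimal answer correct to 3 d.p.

Rescale Σ by 1/(-2): 4x - 3y - 6z = -4. Then distance = |-11 − (-4)| / √61 ≈ 0.896.

0.896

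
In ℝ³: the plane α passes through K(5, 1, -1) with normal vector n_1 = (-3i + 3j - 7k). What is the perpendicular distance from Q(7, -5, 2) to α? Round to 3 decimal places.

5.498

α: n_1·r = n_1·K gives -3x + 3y - 7z = -5.
n·Q − d = (-3)·(7) + (3)·(-5) + (-7)·(2) − (-5) = -45; |n| = √67.
Distance = |-45| / √67 = 45/√67 ≈ 5.498.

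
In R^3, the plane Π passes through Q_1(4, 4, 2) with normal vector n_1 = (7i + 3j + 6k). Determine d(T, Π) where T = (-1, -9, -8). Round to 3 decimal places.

Π: n_1·r = n_1·Q_1 gives 7x + 3y + 6z = 52.
n·T − d = (7)·(-1) + (3)·(-9) + (6)·(-8) − 52 = -134; |n| = √94.
Distance = |-134| / √94 = 134/√94 ≈ 13.821.

13.821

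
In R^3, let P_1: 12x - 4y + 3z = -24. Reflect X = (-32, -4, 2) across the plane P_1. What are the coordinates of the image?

λ = (n·X − d)/|n|² = (-362 − (-24))/169 = -2.
Reflection = X − 2λn = (-32, -4, 2) − (-4)·(12, -4, 3) = (16, -20, 14).

(16, -20, 14)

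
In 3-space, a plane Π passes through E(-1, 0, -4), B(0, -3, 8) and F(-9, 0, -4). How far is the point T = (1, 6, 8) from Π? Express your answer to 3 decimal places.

8.731

EB = (1, -3, 12), EF = (-8, 0, 0); a normal to Π is EB × EF = (0, -96, -24).
Using E: Π has equation -96y - 24z = 96.
n·T − d = (0)·(1) + (-96)·(6) + (-24)·(8) − 96 = -864; |n| = √9792.
Distance = |-864| / √9792 = 864/√9792 ≈ 8.731.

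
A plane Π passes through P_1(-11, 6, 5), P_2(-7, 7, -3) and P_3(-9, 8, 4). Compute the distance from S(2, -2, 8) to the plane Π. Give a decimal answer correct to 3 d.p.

15.354

P_1P_2 = (4, 1, -8), P_1P_3 = (2, 2, -1); a normal to Π is P_1P_2 × P_1P_3 = (15, -12, 6).
Using P_1: Π has equation 15x - 12y + 6z = -207.
n·S − d = (15)·(2) + (-12)·(-2) + (6)·(8) − (-207) = 309; |n| = √405.
Distance = |309| / √405 = 309/√405 ≈ 15.354.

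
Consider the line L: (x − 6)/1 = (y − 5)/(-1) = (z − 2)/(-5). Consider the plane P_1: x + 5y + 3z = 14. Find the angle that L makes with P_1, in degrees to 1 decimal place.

L has direction (1, -1, -5) through (6, 5, 2).
sin θ = |n·v| / (|n||v|) = |-19| / (√35 · √27) = 0.61807.
θ ≈ 38.2°.

38.2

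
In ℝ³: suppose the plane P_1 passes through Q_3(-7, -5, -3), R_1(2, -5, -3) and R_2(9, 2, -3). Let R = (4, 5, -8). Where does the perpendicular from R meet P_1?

Q_3R_1 = (9, 0, 0), Q_3R_2 = (16, 7, 0); a normal to P_1 is Q_3R_1 × Q_3R_2 = (0, 0, 63).
Using Q_3: P_1 has equation 63z = -189.
Foot = R − λn with λ = (n·R − d)/|n|² = (-504 − (-189))/3969 = -5/63.
Foot = (4, 5, -8) − (-5/63)·(0, 0, 63) = (4, 5, -3).

(4, 5, -3)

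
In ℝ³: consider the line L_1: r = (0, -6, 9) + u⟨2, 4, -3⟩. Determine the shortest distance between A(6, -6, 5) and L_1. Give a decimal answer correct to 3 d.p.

Taking (0, -6, 9) on L_1 with direction v = (2, 4, -3): w = A − (0, -6, 9) = (6, 0, -4), and w × v = (16, 10, 24).
Distance = |w × v| / |v| = √932 / √29 ≈ 5.669.

5.669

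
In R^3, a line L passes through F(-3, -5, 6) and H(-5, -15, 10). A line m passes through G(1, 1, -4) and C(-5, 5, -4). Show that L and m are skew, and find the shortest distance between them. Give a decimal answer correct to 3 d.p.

A direction vector for L is H − F = (-2, -10, 4).
A direction vector for m is C − G = (-6, 4, 0).
Common perpendicular direction n = (-2, -10, 4) × (-6, 4, 0) = (-16, -24, -68).
With w = (1, 1, -4) − (-3, -5, 6) = (4, 6, -10), w · n = 472.
Since n ≠ 0 the lines are not parallel, and w · n = 472 ≠ 0 so they do not intersect; hence they are skew.
Distance = |w · n| / |n| = |472| / √5456 ≈ 6.390.

6.390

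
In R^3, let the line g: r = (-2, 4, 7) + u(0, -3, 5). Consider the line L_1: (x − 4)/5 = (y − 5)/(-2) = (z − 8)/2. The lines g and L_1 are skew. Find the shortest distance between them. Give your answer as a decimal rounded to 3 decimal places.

L_1 has direction (5, -2, 2) through (4, 5, 8).
Common perpendicular direction n = (0, -3, 5) × (5, -2, 2) = (4, 25, 15).
With w = (4, 5, 8) − (-2, 4, 7) = (6, 1, 1), w · n = 64.
Distance = |w · n| / |n| = |64| / √866 ≈ 2.175.

2.175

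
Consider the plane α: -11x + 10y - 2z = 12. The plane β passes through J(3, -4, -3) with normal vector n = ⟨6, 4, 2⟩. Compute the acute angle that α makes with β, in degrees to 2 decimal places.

74.50

β: n·r = n·J gives 6x + 4y + 2z = -4.
cos θ = |n₁·n₂| / (|n₁||n₂|) = |-30| / (√225 · √56).
θ = arccos(0.26726) ≈ 74.50°.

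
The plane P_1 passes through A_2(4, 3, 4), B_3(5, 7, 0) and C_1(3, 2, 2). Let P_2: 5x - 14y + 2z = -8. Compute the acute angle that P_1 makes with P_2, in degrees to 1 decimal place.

A_2B_3 = (1, 4, -4), A_2C_1 = (-1, -1, -2); a normal to P_1 is A_2B_3 × A_2C_1 = (-12, 6, 3).
Using A_2: P_1 has equation -12x + 6y + 3z = -18.
cos θ = |n₁·n₂| / (|n₁||n₂|) = |-138| / (√189 · √225).
θ = arccos(0.66920) ≈ 48.0°.

48.0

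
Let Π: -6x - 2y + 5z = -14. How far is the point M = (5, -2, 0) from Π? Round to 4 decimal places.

n·M − d = (-6)·(5) + (-2)·(-2) + (5)·(0) − (-14) = -12; |n| = √65.
Distance = |-12| / √65 = 12/√65 ≈ 1.4884.

1.4884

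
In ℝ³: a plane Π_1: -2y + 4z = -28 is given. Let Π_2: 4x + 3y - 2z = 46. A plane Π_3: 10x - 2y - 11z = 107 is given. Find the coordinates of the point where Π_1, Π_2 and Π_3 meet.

Solving the 3×3 linear system -2y + 4z = -28, 4x + 3y - 2z = 46, 10x - 2y - 11z = 107 (e.g. by elimination or Cramer's rule, determinant = -200) gives (6, 4, -5).

(6, 4, -5)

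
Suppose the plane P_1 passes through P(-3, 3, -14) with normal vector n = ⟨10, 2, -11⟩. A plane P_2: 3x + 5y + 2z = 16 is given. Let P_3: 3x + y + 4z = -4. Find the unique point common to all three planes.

P_1: n·r = n·P gives 10x + 2y - 11z = 130.
Solving the 3×3 linear system 10x + 2y - 11z = 130, 3x + 5y + 2z = 16, 3x + y + 4z = -4 (e.g. by elimination or Cramer's rule, determinant = 300) gives (6, 2, -6).

(6, 2, -6)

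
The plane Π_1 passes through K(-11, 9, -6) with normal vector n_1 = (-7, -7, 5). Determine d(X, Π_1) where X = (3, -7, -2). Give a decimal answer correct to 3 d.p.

Π_1: n_1·r = n_1·K gives -7x - 7y + 5z = -16.
n·X − d = (-7)·(3) + (-7)·(-7) + (5)·(-2) − (-16) = 34; |n| = √123.
Distance = |34| / √123 = 34/√123 ≈ 3.066.

3.066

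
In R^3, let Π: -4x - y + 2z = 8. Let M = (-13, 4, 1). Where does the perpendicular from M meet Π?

(-5, 6, -3)

Foot = M − λn with λ = (n·M − d)/|n|² = (50 − 8)/21 = 2.
Foot = (-13, 4, 1) − 2·(-4, -1, 2) = (-5, 6, -3).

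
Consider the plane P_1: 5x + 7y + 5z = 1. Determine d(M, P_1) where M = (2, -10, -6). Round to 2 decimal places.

n·M − d = (5)·(2) + (7)·(-10) + (5)·(-6) − 1 = -91; |n| = √99.
Distance = |-91| / √99 = 91/√99 ≈ 9.15.

9.15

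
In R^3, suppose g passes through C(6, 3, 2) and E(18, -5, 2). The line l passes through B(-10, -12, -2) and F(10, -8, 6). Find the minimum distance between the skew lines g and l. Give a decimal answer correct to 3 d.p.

A direction vector for g is E − C = (12, -8, 0).
A direction vector for l is F − B = (20, 4, 8).
Common perpendicular direction n = (12, -8, 0) × (20, 4, 8) = (-64, -96, 208).
With w = (-10, -12, -2) − (6, 3, 2) = (-16, -15, -4), w · n = 1632.
Distance = |w · n| / |n| = |1632| / √56576 ≈ 6.861.

6.861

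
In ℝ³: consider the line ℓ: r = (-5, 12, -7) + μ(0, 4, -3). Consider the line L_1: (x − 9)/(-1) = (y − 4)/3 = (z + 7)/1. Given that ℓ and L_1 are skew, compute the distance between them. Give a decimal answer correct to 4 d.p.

11.3437

L_1 has direction (-1, 3, 1) through (9, 4, -7).
Common perpendicular direction n = (0, 4, -3) × (-1, 3, 1) = (13, 3, 4).
With w = (9, 4, -7) − (-5, 12, -7) = (14, -8, 0), w · n = 158.
Distance = |w · n| / |n| = |158| / √194 ≈ 11.3437.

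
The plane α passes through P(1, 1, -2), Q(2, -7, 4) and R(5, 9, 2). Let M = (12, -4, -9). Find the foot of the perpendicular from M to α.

PQ = (1, -8, 6), PR = (4, 8, 4); a normal to α is PQ × PR = (-80, 20, 40).
Using P: α has equation -80x + 20y + 40z = -140.
Foot = M − λn with λ = (n·M − d)/|n|² = (-1400 − (-140))/8400 = -3/20.
Foot = (12, -4, -9) − (-3/20)·(-80, 20, 40) = (0, -1, -3).

(0, -1, -3)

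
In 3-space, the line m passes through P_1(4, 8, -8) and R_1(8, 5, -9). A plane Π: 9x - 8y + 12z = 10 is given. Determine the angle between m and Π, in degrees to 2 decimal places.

A direction vector for m is R_1 − P_1 = (4, -3, -1).
sin θ = |n·v| / (|n||v|) = |48| / (√289 · √26) = 0.55374.
θ ≈ 33.62°.

33.62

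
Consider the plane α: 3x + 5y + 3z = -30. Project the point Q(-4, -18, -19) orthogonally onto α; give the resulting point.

Foot = Q − λn with λ = (n·Q − d)/|n|² = (-159 − (-30))/43 = -3.
Foot = (-4, -18, -19) − (-3)·(3, 5, 3) = (5, -3, -10).

(5, -3, -10)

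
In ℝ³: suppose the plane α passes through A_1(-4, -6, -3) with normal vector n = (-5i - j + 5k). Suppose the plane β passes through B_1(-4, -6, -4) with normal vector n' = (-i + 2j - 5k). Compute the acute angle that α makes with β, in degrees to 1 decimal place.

α: n·r = n·A_1 gives -5x - y + 5z = 11.
β: n'·r = n'·B_1 gives -x + 2y - 5z = 12.
cos θ = |n₁·n₂| / (|n₁||n₂|) = |-22| / (√51 · √30).
θ = arccos(0.56244) ≈ 55.8°.

55.8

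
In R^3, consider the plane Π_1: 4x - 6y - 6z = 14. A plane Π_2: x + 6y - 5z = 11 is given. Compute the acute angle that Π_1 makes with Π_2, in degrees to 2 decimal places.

88.45

cos θ = |n₁·n₂| / (|n₁||n₂|) = |-2| / (√88 · √62).
θ = arccos(0.02708) ≈ 88.45°.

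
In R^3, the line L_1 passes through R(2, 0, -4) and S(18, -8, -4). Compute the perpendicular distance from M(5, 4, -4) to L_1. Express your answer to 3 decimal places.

A direction vector for L_1 is S − R = (16, -8, 0).
Taking (2, 0, -4) on L_1 with direction v = (16, -8, 0): w = M − (2, 0, -4) = (3, 4, 0), and w × v = (0, 0, -88).
Distance = |w × v| / |v| = √7744 / √320 ≈ 4.919.

4.919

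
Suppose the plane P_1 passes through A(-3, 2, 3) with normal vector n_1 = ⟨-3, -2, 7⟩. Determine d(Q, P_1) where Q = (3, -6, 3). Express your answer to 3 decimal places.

0.254

P_1: n_1·r = n_1·A gives -3x - 2y + 7z = 26.
n·Q − d = (-3)·(3) + (-2)·(-6) + (7)·(3) − 26 = -2; |n| = √62.
Distance = |-2| / √62 = 2/√62 ≈ 0.254.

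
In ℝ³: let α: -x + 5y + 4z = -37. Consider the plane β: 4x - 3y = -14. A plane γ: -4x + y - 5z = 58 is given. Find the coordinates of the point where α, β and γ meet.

(-5, -2, -8)

Solving the 3×3 linear system -x + 5y + 4z = -37, 4x - 3y = -14, -4x + y - 5z = 58 (e.g. by elimination or Cramer's rule, determinant = 53) gives (-5, -2, -8).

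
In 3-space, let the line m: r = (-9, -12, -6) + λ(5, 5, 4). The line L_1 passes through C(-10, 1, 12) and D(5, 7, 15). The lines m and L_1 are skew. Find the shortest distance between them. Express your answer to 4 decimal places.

A direction vector for L_1 is D − C = (15, 6, 3).
Common perpendicular direction n = (5, 5, 4) × (15, 6, 3) = (-9, 45, -45).
With w = (-10, 1, 12) − (-9, -12, -6) = (-1, 13, 18), w · n = -216.
Distance = |w · n| / |n| = |-216| / √4131 ≈ 3.3607.

3.3607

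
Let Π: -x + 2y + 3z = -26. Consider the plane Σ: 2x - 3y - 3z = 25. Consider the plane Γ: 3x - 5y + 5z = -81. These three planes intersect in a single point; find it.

Solving the 3×3 linear system -x + 2y + 3z = -26, 2x - 3y - 3z = 25, 3x - 5y + 5z = -81 (e.g. by elimination or Cramer's rule, determinant = -11) gives (8, 9, -12).

(8, 9, -12)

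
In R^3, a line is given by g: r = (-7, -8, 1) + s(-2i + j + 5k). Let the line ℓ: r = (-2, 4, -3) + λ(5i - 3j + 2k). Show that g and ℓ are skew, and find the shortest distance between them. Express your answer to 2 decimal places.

Common perpendicular direction n = (-2, 1, 5) × (5, -3, 2) = (17, 29, 1).
With w = (-2, 4, -3) − (-7, -8, 1) = (5, 12, -4), w · n = 429.
Since n ≠ 0 the lines are not parallel, and w · n = 429 ≠ 0 so they do not intersect; hence they are skew.
Distance = |w · n| / |n| = |429| / √1131 ≈ 12.76.

12.76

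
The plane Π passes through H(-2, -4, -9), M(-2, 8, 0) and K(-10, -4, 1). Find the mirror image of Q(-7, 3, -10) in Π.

HM = (0, 12, 9), HK = (-8, 0, 10); a normal to Π is HM × HK = (120, -72, 96).
Using H: Π has equation 120x - 72y + 96z = -816.
λ = (n·Q − d)/|n|² = (-2016 − (-816))/28800 = -1/24.
Reflection = Q − 2λn = (-7, 3, -10) − (-1/12)·(120, -72, 96) = (3, -3, -2).

(3, -3, -2)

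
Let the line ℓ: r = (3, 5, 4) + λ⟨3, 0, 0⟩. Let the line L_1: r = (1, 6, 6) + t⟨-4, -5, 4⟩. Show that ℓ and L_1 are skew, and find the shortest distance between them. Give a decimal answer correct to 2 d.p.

Common perpendicular direction n = (3, 0, 0) × (-4, -5, 4) = (0, -12, -15).
With w = (1, 6, 6) − (3, 5, 4) = (-2, 1, 2), w · n = -42.
Since n ≠ 0 the lines are not parallel, and w · n = -42 ≠ 0 so they do not intersect; hence they are skew.
Distance = |w · n| / |n| = |-42| / √369 ≈ 2.19.

2.19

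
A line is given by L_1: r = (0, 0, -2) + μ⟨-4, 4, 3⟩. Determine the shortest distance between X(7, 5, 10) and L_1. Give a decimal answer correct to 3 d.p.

14.102

Taking (0, 0, -2) on L_1 with direction v = (-4, 4, 3): w = X − (0, 0, -2) = (7, 5, 12), and w × v = (-33, -69, 48).
Distance = |w × v| / |v| = √8154 / √41 ≈ 14.102.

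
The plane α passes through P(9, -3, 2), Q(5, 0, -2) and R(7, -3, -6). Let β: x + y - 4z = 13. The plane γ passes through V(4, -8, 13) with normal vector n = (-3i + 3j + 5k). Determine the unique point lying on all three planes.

(-4, 9, -2)

PQ = (-4, 3, -4), PR = (-2, 0, -8); a normal to α is PQ × PR = (-24, -24, 6).
Using P: α has equation -24x - 24y + 6z = -132.
γ: n·r = n·V gives -3x + 3y + 5z = 29.
Solving the 3×3 linear system -24x - 24y + 6z = -132, x + y - 4z = 13, -3x + 3y + 5z = 29 (e.g. by elimination or Cramer's rule, determinant = -540) gives (-4, 9, -2).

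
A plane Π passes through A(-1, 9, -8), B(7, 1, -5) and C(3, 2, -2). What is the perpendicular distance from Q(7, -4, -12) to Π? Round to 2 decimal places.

AB = (8, -8, 3), AC = (4, -7, 6); a normal to Π is AB × AC = (-27, -36, -24).
Using A: Π has equation -27x - 36y - 24z = -105.
n·Q − d = (-27)·(7) + (-36)·(-4) + (-24)·(-12) − (-105) = 348; |n| = √2601.
Distance = |348| / √2601 = 348/√2601 ≈ 6.82.

6.82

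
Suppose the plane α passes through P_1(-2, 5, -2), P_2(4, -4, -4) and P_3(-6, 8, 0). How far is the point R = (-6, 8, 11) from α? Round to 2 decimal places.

P_1P_2 = (6, -9, -2), P_1P_3 = (-4, 3, 2); a normal to α is P_1P_2 × P_1P_3 = (-12, -4, -18).
Using P_1: α has equation -12x - 4y - 18z = 40.
n·R − d = (-12)·(-6) + (-4)·(8) + (-18)·(11) − 40 = -198; |n| = √484.
Distance = |-198| / √484 = 198/√484 ≈ 9.00.

9.00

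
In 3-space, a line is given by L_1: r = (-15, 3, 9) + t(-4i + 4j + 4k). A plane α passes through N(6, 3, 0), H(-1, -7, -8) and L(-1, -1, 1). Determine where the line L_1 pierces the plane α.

(-7, -5, 1)

NH = (-7, -10, -8), NL = (-7, -4, 1); a normal to α is NH × NL = (-42, 63, -42).
Using N: α has equation -42x + 63y - 42z = -63.
Substitute r = (-15, 3, 9) + t(-4, 4, 4) into the plane: 441 + 252t = -63, so t = -2.
Intersection: (-15, 3, 9) + (-2)·(-4, 4, 4) = (-7, -5, 1).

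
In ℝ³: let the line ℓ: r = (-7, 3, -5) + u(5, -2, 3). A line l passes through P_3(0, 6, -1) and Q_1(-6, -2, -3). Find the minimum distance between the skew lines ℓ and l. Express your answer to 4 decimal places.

0.6040

A direction vector for l is Q_1 − P_3 = (-6, -8, -2).
Common perpendicular direction n = (5, -2, 3) × (-6, -8, -2) = (28, -8, -52).
With w = (0, 6, -1) − (-7, 3, -5) = (7, 3, 4), w · n = -36.
Distance = |w · n| / |n| = |-36| / √3552 ≈ 0.6040.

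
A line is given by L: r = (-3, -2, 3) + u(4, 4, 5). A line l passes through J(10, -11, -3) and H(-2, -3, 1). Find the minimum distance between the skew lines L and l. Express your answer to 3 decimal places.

A direction vector for l is H − J = (-12, 8, 4).
Common perpendicular direction n = (4, 4, 5) × (-12, 8, 4) = (-24, -76, 80).
With w = (10, -11, -3) − (-3, -2, 3) = (13, -9, -6), w · n = -108.
Distance = |w · n| / |n| = |-108| / √12752 ≈ 0.956.

0.956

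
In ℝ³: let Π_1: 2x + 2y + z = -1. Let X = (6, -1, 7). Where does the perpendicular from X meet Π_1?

(2, -5, 5)

Foot = X − λn with λ = (n·X − d)/|n|² = (17 − (-1))/9 = 2.
Foot = (6, -1, 7) − 2·(2, 2, 1) = (2, -5, 5).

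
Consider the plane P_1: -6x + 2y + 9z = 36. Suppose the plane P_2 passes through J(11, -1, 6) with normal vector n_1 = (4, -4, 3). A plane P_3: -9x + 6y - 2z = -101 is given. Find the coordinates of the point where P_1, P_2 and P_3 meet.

(9, 0, 10)

P_2: n_1·r = n_1·J gives 4x - 4y + 3z = 66.
Solving the 3×3 linear system -6x + 2y + 9z = 36, 4x - 4y + 3z = 66, -9x + 6y - 2z = -101 (e.g. by elimination or Cramer's rule, determinant = -86) gives (9, 0, 10).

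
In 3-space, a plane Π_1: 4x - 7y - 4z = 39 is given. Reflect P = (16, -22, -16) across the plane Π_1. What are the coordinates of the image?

(-8, 20, 8)

λ = (n·P − d)/|n|² = (282 − 39)/81 = 3.
Reflection = P − 2λn = (16, -22, -16) − 6·(4, -7, -4) = (-8, 20, 8).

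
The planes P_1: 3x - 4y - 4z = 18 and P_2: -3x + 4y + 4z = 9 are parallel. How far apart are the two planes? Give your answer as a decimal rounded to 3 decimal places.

Rescale P_2 by 1/(-1): 3x - 4y - 4z = -9. Then distance = |18 − (-9)| / √41 ≈ 4.217.

4.217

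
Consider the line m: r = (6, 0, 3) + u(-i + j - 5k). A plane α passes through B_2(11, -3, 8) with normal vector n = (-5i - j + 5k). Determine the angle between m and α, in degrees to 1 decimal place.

α: n·r = n·B_2 gives -5x - y + 5z = -12.
sin θ = |n·v| / (|n||v|) = |-21| / (√51 · √27) = 0.56592.
θ ≈ 34.5°.

34.5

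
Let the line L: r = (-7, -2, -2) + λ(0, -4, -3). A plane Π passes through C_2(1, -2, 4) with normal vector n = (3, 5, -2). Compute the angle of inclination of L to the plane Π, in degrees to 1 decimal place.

Π: n·r = n·C_2 gives 3x + 5y - 2z = -15.
sin θ = |n·v| / (|n||v|) = |-14| / (√38 · √25) = 0.45422.
θ ≈ 27.0°.

27.0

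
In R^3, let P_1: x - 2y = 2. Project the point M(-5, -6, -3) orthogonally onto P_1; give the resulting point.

Foot = M − λn with λ = (n·M − d)/|n|² = (7 − 2)/5 = 1.
Foot = (-5, -6, -3) − 1·(1, -2, 0) = (-6, -4, -3).

(-6, -4, -3)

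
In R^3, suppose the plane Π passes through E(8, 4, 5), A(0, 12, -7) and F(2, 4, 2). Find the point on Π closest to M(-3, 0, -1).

(-4, 2, 1)

EA = (-8, 8, -12), EF = (-6, 0, -3); a normal to Π is EA × EF = (-24, 48, 48).
Using E: Π has equation -24x + 48y + 48z = 240.
Foot = M − λn with λ = (n·M − d)/|n|² = (24 − 240)/5184 = -1/24.
Foot = (-3, 0, -1) − (-1/24)·(-24, 48, 48) = (-4, 2, 1).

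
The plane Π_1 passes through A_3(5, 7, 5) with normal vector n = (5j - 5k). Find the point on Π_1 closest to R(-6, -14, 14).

(-6, 1, -1)

Π_1: n·r = n·A_3 gives 5y - 5z = 10.
Foot = R − λn with λ = (n·R − d)/|n|² = (-140 − 10)/50 = -3.
Foot = (-6, -14, 14) − (-3)·(0, 5, -5) = (-6, 1, -1).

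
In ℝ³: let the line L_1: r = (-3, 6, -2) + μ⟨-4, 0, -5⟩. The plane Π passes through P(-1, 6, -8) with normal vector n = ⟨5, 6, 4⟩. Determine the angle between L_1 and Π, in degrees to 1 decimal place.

Π: n·r = n·P gives 5x + 6y + 4z = -1.
sin θ = |n·v| / (|n||v|) = |-40| / (√77 · √41) = 0.71191.
θ ≈ 45.4°.

45.4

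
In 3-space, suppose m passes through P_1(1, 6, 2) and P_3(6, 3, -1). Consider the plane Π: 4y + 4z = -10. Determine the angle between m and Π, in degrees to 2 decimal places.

A direction vector for m is P_3 − P_1 = (5, -3, -3).
sin θ = |n·v| / (|n||v|) = |-24| / (√32 · √43) = 0.64700.
θ ≈ 40.32°.

40.32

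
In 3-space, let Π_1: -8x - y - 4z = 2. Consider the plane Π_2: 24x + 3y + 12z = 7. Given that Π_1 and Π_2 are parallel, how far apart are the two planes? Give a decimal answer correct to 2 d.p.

0.48

Rescale Π_2 by 1/(-3): -8x - y - 4z = -7/3. Then distance = |2 − (-7/3)| / √81 ≈ 0.48.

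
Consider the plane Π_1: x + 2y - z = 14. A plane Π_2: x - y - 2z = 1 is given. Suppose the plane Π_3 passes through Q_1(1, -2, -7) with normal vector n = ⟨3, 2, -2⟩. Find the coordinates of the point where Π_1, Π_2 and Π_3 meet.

(-3, 6, -5)

Π_3: n·r = n·Q_1 gives 3x + 2y - 2z = 13.
Solving the 3×3 linear system x + 2y - z = 14, x - y - 2z = 1, 3x + 2y - 2z = 13 (e.g. by elimination or Cramer's rule, determinant = -7) gives (-3, 6, -5).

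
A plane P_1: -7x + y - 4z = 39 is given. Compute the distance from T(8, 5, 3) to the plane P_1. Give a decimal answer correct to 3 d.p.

12.555

n·T − d = (-7)·(8) + (1)·(5) + (-4)·(3) − 39 = -102; |n| = √66.
Distance = |-102| / √66 = 102/√66 ≈ 12.555.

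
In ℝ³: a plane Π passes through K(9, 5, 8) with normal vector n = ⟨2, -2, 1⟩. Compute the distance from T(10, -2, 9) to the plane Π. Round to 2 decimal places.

5.67

Π: n·r = n·K gives 2x - 2y + z = 16.
n·T − d = (2)·(10) + (-2)·(-2) + (1)·(9) − 16 = 17; |n| = √9.
Distance = |17| / √9 = 17/√9 ≈ 5.67.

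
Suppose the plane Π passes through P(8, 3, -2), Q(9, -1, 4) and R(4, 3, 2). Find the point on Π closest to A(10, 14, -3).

PQ = (1, -4, 6), PR = (-4, 0, 4); a normal to Π is PQ × PR = (-16, -28, -16).
Using P: Π has equation -16x - 28y - 16z = -180.
Foot = A − λn with λ = (n·A − d)/|n|² = (-504 − (-180))/1296 = -1/4.
Foot = (10, 14, -3) − (-1/4)·(-16, -28, -16) = (6, 7, -7).

(6, 7, -7)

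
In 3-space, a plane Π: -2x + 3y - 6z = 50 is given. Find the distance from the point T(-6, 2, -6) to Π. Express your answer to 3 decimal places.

0.571

n·T − d = (-2)·(-6) + (3)·(2) + (-6)·(-6) − 50 = 4; |n| = √49.
Distance = |4| / √49 = 4/√49 ≈ 0.571.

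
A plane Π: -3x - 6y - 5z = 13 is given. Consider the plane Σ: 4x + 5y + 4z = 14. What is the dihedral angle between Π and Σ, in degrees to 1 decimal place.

cos θ = |n₁·n₂| / (|n₁||n₂|) = |-62| / (√70 · √57).
θ = arccos(0.98153) ≈ 11.0°.

11.0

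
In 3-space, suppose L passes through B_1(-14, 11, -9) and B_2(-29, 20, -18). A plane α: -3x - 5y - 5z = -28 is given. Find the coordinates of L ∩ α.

(6, -1, 3)

A direction vector for L is B_2 − B_1 = (-15, 9, -9).
Substitute r = (-14, 11, -9) + t(-15, 9, -9) into the plane: 32 + 45t = -28, so t = -4/3.
Intersection: (-14, 11, -9) + (-4/3)·(-15, 9, -9) = (6, -1, 3).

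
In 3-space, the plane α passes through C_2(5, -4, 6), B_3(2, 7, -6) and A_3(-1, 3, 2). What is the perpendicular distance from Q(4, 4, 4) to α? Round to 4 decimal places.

4.1176

C_2B_3 = (-3, 11, -12), C_2A_3 = (-6, 7, -4); a normal to α is C_2B_3 × C_2A_3 = (40, 60, 45).
Using C_2: α has equation 40x + 60y + 45z = 230.
n·Q − d = (40)·(4) + (60)·(4) + (45)·(4) − 230 = 350; |n| = √7225.
Distance = |350| / √7225 = 350/√7225 ≈ 4.1176.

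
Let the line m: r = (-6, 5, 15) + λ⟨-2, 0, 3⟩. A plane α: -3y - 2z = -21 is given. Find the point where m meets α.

Substitute r = (-6, 5, 15) + t(-2, 0, 3) into the plane: -45 + (-6)t = -21, so t = -4.
Intersection: (-6, 5, 15) + (-4)·(-2, 0, 3) = (2, 5, 3).

(2, 5, 3)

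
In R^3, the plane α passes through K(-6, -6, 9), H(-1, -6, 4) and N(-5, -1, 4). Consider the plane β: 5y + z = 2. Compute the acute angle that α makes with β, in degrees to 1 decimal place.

KH = (5, 0, -5), KN = (1, 5, -5); a normal to α is KH × KN = (25, 20, 25).
Using K: α has equation 25x + 20y + 25z = -45.
cos θ = |n₁·n₂| / (|n₁||n₂|) = |125| / (√1650 · √26).
θ = arccos(0.60351) ≈ 52.9°.

52.9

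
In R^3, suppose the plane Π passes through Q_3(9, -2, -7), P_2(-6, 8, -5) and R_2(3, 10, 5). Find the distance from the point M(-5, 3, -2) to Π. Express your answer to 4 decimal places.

Q_3P_2 = (-15, 10, 2), Q_3R_2 = (-6, 12, 12); a normal to Π is Q_3P_2 × Q_3R_2 = (96, 168, -120).
Using Q_3: Π has equation 96x + 168y - 120z = 1368.
n·M − d = (96)·(-5) + (168)·(3) + (-120)·(-2) − 1368 = -1104; |n| = √51840.
Distance = |-1104| / √51840 = 1104/√51840 ≈ 4.8488.

4.8488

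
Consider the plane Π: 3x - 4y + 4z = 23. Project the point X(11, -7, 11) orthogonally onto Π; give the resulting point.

Foot = X − λn with λ = (n·X − d)/|n|² = (105 − 23)/41 = 2.
Foot = (11, -7, 11) − 2·(3, -4, 4) = (5, 1, 3).

(5, 1, 3)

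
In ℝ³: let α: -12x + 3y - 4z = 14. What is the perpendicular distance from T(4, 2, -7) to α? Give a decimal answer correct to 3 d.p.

2.154

n·T − d = (-12)·(4) + (3)·(2) + (-4)·(-7) − 14 = -28; |n| = √169.
Distance = |-28| / √169 = 28/√169 ≈ 2.154.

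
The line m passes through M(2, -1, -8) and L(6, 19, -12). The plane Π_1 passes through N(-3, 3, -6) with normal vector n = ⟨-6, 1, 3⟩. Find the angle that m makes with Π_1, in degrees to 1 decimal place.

A direction vector for m is L − M = (4, 20, -4).
Π_1: n·r = n·N gives -6x + y + 3z = 3.
sin θ = |n·v| / (|n||v|) = |-16| / (√46 · √432) = 0.11350.
θ ≈ 6.5°.

6.5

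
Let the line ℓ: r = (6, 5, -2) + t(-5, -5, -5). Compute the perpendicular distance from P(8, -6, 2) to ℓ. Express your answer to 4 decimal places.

11.5181

Taking (6, 5, -2) on ℓ with direction v = (-5, -5, -5): w = P − (6, 5, -2) = (2, -11, 4), and w × v = (75, -10, -65).
Distance = |w × v| / |v| = √9950 / √75 ≈ 11.5181.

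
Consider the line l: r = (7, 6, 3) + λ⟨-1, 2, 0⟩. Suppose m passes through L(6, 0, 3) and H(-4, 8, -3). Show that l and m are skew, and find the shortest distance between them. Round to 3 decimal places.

2.667

A direction vector for m is H − L = (-10, 8, -6).
Common perpendicular direction n = (-1, 2, 0) × (-10, 8, -6) = (-12, -6, 12).
With w = (6, 0, 3) − (7, 6, 3) = (-1, -6, 0), w · n = 48.
Since n ≠ 0 the lines are not parallel, and w · n = 48 ≠ 0 so they do not intersect; hence they are skew.
Distance = |w · n| / |n| = |48| / √324 ≈ 2.667.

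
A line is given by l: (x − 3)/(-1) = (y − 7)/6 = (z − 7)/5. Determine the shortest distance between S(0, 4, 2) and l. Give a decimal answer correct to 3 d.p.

4.147

l has direction (-1, 6, 5) through (3, 7, 7).
Taking (3, 7, 7) on l with direction v = (-1, 6, 5): w = S − (3, 7, 7) = (-3, -3, -5), and w × v = (15, 20, -21).
Distance = |w × v| / |v| = √1066 / √62 ≈ 4.147.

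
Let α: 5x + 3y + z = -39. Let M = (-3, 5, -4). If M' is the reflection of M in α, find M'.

(-13, -1, -6)

λ = (n·M − d)/|n|² = (-4 − (-39))/35 = 1.
Reflection = M − 2λn = (-3, 5, -4) − 2·(5, 3, 1) = (-13, -1, -6).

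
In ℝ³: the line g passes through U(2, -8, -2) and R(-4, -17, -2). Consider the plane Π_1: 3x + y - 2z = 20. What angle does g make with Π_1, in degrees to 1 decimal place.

41.8

A direction vector for g is R − U = (-6, -9, 0).
sin θ = |n·v| / (|n||v|) = |-27| / (√14 · √117) = 0.66712.
θ ≈ 41.8°.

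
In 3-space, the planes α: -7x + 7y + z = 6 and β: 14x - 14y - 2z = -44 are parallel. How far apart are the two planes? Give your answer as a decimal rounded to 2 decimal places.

1.61

Rescale β by 1/(-2): -7x + 7y + z = 22. Then distance = |6 − 22| / √99 ≈ 1.61.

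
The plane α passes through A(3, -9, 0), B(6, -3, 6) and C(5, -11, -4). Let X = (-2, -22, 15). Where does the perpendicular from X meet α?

AB = (3, 6, 6), AC = (2, -2, -4); a normal to α is AB × AC = (-12, 24, -18).
Using A: α has equation -12x + 24y - 18z = -252.
Foot = X − λn with λ = (n·X − d)/|n|² = (-774 − (-252))/1044 = -1/2.
Foot = (-2, -22, 15) − (-1/2)·(-12, 24, -18) = (-8, -10, 6).

(-8, -10, 6)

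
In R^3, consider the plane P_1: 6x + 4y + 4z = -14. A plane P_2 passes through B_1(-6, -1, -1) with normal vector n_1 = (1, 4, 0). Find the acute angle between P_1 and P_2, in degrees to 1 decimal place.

P_2: n_1·r = n_1·B_1 gives x + 4y = -10.
cos θ = |n₁·n₂| / (|n₁||n₂|) = |22| / (√68 · √17).
θ = arccos(0.64706) ≈ 49.7°.

49.7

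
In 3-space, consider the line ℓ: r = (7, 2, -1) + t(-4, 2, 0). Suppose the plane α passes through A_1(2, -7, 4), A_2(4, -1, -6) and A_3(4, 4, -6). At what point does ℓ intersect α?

(3, 4, -1)

A_1A_2 = (2, 6, -10), A_1A_3 = (2, 11, -10); a normal to α is A_1A_2 × A_1A_3 = (50, 0, 10).
Using A_1: α has equation 50x + 10z = 140.
Substitute r = (7, 2, -1) + t(-4, 2, 0) into the plane: 340 + (-200)t = 140, so t = 1.
Intersection: (7, 2, -1) + 1·(-4, 2, 0) = (3, 4, -1).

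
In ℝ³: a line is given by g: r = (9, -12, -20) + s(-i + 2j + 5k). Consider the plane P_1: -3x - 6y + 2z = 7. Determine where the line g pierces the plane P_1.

(7, -8, -10)

Substitute r = (9, -12, -20) + t(-1, 2, 5) into the plane: 5 + 1t = 7, so t = 2.
Intersection: (9, -12, -20) + 2·(-1, 2, 5) = (7, -8, -10).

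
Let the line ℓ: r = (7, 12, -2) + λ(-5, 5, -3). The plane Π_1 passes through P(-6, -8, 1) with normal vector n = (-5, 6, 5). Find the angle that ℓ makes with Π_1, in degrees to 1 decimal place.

34.2

Π_1: n·r = n·P gives -5x + 6y + 5z = -13.
sin θ = |n·v| / (|n||v|) = |40| / (√86 · √59) = 0.56155.
θ ≈ 34.2°.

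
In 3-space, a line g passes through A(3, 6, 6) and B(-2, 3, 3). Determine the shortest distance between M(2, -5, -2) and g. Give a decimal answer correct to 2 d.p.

9.83

A direction vector for g is B − A = (-5, -3, -3).
Taking (3, 6, 6) on g with direction v = (-5, -3, -3): w = M − (3, 6, 6) = (-1, -11, -8), and w × v = (9, 37, -52).
Distance = |w × v| / |v| = √4154 / √43 ≈ 9.83.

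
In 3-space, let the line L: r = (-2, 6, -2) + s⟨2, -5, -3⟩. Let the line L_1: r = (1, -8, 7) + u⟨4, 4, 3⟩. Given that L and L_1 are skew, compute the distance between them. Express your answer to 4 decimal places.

14.8108

Common perpendicular direction n = (2, -5, -3) × (4, 4, 3) = (-3, -18, 28).
With w = (1, -8, 7) − (-2, 6, -2) = (3, -14, 9), w · n = 495.
Distance = |w · n| / |n| = |495| / √1117 ≈ 14.8108.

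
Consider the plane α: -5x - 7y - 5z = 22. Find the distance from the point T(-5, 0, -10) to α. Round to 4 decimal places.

n·T − d = (-5)·(-5) + (-7)·(0) + (-5)·(-10) − 22 = 53; |n| = √99.
Distance = |53| / √99 = 53/√99 ≈ 5.3267.

5.3267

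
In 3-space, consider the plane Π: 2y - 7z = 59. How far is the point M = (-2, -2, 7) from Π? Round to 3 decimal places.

15.384

n·M − d = (0)·(-2) + (2)·(-2) + (-7)·(7) − 59 = -112; |n| = √53.
Distance = |-112| / √53 = 112/√53 ≈ 15.384.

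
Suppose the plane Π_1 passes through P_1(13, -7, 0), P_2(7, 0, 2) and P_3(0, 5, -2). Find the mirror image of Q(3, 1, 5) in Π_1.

P_1P_2 = (-6, 7, 2), P_1P_3 = (-13, 12, -2); a normal to Π_1 is P_1P_2 × P_1P_3 = (-38, -38, 19).
Using P_1: Π_1 has equation -38x - 38y + 19z = -228.
λ = (n·Q − d)/|n|² = (-57 − (-228))/3249 = 1/19.
Reflection = Q − 2λn = (3, 1, 5) − (2/19)·(-38, -38, 19) = (7, 5, 3).

(7, 5, 3)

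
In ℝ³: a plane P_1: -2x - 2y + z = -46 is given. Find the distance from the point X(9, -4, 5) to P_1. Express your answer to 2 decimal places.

13.67

n·X − d = (-2)·(9) + (-2)·(-4) + (1)·(5) − (-46) = 41; |n| = √9.
Distance = |41| / √9 = 41/√9 ≈ 13.67.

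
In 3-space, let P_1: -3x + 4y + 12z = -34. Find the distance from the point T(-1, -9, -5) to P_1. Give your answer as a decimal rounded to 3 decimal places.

n·T − d = (-3)·(-1) + (4)·(-9) + (12)·(-5) − (-34) = -59; |n| = √169.
Distance = |-59| / √169 = 59/√169 ≈ 4.538.

4.538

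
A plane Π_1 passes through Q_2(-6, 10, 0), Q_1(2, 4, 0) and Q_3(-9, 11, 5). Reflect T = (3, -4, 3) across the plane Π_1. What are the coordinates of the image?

(9, 4, 5)

Q_2Q_1 = (8, -6, 0), Q_2Q_3 = (-3, 1, 5); a normal to Π_1 is Q_2Q_1 × Q_2Q_3 = (-30, -40, -10).
Using Q_2: Π_1 has equation -30x - 40y - 10z = -220.
λ = (n·T − d)/|n|² = (40 − (-220))/2600 = 1/10.
Reflection = T − 2λn = (3, -4, 3) − (1/5)·(-30, -40, -10) = (9, 4, 5).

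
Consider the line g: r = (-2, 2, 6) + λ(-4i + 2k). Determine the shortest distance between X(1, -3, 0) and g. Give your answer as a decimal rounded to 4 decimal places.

6.4187

Taking (-2, 2, 6) on g with direction v = (-4, 0, 2): w = X − (-2, 2, 6) = (3, -5, -6), and w × v = (-10, 18, -20).
Distance = |w × v| / |v| = √824 / √20 ≈ 6.4187.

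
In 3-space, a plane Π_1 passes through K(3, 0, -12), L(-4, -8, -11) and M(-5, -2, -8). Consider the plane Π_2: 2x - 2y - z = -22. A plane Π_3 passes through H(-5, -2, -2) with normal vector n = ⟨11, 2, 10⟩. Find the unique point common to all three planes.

(-5, 8, -4)

KL = (-7, -8, 1), KM = (-8, -2, 4); a normal to Π_1 is KL × KM = (-30, 20, -50).
Using K: Π_1 has equation -30x + 20y - 50z = 510.
Π_3: n·r = n·H gives 11x + 2y + 10z = -79.
Solving the 3×3 linear system -30x + 20y - 50z = 510, 2x - 2y - z = -22, 11x + 2y + 10z = -79 (e.g. by elimination or Cramer's rule, determinant = -1380) gives (-5, 8, -4).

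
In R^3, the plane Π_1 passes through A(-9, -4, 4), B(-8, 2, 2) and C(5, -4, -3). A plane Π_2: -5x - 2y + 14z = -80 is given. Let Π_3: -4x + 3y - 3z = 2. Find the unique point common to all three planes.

(4, 2, -4)

AB = (1, 6, -2), AC = (14, 0, -7); a normal to Π_1 is AB × AC = (-42, -21, -84).
Using A: Π_1 has equation -42x - 21y - 84z = 126.
Solving the 3×3 linear system -42x - 21y - 84z = 126, -5x - 2y + 14z = -80, -4x + 3y - 3z = 2 (e.g. by elimination or Cramer's rule, determinant = 4935) gives (4, 2, -4).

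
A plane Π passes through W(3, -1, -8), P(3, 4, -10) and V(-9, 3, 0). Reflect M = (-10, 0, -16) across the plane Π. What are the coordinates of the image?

(6, 8, 4)

WP = (0, 5, -2), WV = (-12, 4, 8); a normal to Π is WP × WV = (48, 24, 60).
Using W: Π has equation 48x + 24y + 60z = -360.
λ = (n·M − d)/|n|² = (-1440 − (-360))/6480 = -1/6.
Reflection = M − 2λn = (-10, 0, -16) − (-1/3)·(48, 24, 60) = (6, 8, 4).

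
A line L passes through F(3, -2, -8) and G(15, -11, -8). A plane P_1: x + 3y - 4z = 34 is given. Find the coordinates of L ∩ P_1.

(-1, 1, -8)

A direction vector for L is G − F = (12, -9, 0).
Substitute r = (3, -2, -8) + t(12, -9, 0) into the plane: 29 + (-15)t = 34, so t = -1/3.
Intersection: (3, -2, -8) + (-1/3)·(12, -9, 0) = (-1, 1, -8).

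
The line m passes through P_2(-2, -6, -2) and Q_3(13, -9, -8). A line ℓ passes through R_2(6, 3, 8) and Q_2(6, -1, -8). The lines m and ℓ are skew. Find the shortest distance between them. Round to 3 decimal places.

A direction vector for m is Q_3 − P_2 = (15, -3, -6).
A direction vector for ℓ is Q_2 − R_2 = (0, -4, -16).
Common perpendicular direction n = (15, -3, -6) × (0, -4, -16) = (24, 240, -60).
With w = (6, 3, 8) − (-2, -6, -2) = (8, 9, 10), w · n = 1752.
Distance = |w · n| / |n| = |1752| / √61776 ≈ 7.049.

7.049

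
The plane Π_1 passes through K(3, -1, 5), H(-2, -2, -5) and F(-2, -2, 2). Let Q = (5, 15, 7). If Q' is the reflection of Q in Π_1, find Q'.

(11, -15, 7)

KH = (-5, -1, -10), KF = (-5, -1, -3); a normal to Π_1 is KH × KF = (-7, 35, 0).
Using K: Π_1 has equation -7x + 35y = -56.
λ = (n·Q − d)/|n|² = (490 − (-56))/1274 = 3/7.
Reflection = Q − 2λn = (5, 15, 7) − (6/7)·(-7, 35, 0) = (11, -15, 7).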